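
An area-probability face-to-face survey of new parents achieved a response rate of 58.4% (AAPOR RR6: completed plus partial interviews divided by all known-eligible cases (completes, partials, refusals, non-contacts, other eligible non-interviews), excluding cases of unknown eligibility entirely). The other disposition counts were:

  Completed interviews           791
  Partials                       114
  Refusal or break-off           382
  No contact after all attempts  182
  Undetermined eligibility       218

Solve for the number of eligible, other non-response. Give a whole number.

Num → 791 + 114 = 905
RR6 = 905 / D = 0.584
D = 905 / 0.584 = 1549.7
Rest of base = 1469
eligible, other non-response = 1549.7 − 1469 ≈ 81

81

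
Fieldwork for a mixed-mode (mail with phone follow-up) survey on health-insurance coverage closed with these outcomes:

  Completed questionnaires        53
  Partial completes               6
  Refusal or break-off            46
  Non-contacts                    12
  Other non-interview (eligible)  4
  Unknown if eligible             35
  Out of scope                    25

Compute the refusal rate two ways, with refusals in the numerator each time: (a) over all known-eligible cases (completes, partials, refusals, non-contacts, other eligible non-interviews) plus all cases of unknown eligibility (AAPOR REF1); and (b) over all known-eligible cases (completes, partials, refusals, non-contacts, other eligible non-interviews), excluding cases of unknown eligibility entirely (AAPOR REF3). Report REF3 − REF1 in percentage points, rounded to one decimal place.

Top → 46
Denom → 53 + 6 + 46 + 12 + 4 + 35 = 156
REF1 = 46 / 156 = 0.2949
Denom → 53 + 6 + 46 + 12 + 4 = 121
REF3 = 46 / 121 = 0.3802
Difference = 38.02 − 29.49 = 8.53 percentage points

8.5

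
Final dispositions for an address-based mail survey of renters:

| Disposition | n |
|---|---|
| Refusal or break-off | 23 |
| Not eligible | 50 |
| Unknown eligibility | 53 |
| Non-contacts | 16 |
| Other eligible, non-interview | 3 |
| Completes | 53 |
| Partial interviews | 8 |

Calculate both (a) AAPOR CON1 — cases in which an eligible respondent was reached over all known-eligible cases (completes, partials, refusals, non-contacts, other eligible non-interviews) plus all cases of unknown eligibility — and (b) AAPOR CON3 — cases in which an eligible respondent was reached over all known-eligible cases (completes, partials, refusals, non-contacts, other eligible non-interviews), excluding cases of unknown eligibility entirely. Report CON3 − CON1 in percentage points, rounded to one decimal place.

Numerator → 53 + 8 + 23 + 3 = 87
Denominator → 53 + 8 + 23 + 16 + 3 + 53 = 156
CON1 = 87 / 156 = 0.5577
Denominator → 53 + 8 + 23 + 16 + 3 = 103
CON3 = 87 / 103 = 0.8447
Difference = 84.47 − 55.77 = 28.70 percentage points

28.7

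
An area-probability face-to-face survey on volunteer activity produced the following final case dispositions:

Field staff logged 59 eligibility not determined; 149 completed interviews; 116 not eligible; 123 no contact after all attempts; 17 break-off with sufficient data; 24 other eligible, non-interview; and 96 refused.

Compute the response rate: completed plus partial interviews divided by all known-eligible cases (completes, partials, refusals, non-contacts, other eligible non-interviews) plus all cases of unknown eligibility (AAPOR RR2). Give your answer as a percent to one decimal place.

Numerator = 149 + 17 = 166
Denominator = 149 + 17 + 96 + 123 + 24 + 59 = 468
RR2 = 166 / 468 = 0.3547

35.5%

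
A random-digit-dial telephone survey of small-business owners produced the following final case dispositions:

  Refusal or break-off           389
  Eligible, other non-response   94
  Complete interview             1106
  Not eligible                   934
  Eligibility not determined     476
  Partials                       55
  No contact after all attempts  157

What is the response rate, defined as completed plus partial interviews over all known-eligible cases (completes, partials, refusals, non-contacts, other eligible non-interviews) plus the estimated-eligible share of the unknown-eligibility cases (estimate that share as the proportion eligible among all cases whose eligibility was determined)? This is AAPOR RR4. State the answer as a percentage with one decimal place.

Num = 1106 + 55 = 1161
Eligible (known) = 1106 + 55 + 389 + 157 + 94 = 1801
e = 1801 / (1801 + 934) = 1801 / 2735 = 0.6585
e × U = 0.6585 × 476 = 313.45
Denominator = 1801 + 313.45 = 2114.45
RR4 = 1161 / 2114.45 = 0.5491

54.9%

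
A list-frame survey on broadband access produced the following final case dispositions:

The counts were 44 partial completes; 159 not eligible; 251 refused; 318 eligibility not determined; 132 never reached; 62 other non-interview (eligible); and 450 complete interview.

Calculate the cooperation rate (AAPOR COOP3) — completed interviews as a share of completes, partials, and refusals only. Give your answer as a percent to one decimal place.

60.4%

Top: 450
Base: 450 + 44 + 251 = 745
COOP3 = 450 / 745 = 0.6040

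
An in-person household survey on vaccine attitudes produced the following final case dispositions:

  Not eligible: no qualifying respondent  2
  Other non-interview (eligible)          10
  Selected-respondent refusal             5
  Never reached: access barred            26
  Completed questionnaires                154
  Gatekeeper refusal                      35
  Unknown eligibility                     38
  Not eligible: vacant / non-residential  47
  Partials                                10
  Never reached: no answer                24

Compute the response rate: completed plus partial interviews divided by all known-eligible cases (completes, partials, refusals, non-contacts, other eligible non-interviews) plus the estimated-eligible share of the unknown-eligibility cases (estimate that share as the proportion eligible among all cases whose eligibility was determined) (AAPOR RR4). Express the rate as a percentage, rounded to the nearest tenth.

55.4%

Declined to participate = 35 + 5 = 40
Non-contacts = 24 + 26 = 50
Screened out, ineligible = 2 + 47 = 49
Top = 154 + 10 = 164
Eligible (known) = 154 + 10 + 40 + 50 + 10 = 264
e = 264 / (264 + 49) = 264 / 313 = 0.8435
Eligible share of unknowns = 0.8435 × 38 = 32.05
Denom = 264 + 32.05 = 296.05
RR4 = 164 / 296.05 = 0.5540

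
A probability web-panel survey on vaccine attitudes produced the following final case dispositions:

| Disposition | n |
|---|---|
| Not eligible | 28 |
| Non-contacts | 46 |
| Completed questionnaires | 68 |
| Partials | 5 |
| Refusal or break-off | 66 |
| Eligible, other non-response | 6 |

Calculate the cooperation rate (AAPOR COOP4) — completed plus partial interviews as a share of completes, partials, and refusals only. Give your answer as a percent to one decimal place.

Top: 68 + 5 = 73
Denominator: 68 + 5 + 66 = 139
COOP4 = 73 / 139 = 0.5252

52.5%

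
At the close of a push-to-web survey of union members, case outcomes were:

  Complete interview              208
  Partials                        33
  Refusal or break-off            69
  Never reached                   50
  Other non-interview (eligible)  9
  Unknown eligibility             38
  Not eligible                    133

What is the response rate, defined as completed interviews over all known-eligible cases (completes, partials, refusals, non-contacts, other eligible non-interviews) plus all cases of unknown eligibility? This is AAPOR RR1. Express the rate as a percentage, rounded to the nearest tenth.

Top = 208
Denominator = 208 + 33 + 69 + 50 + 9 + 38 = 407
RR1 = 208 / 407 = 0.5111

51.1%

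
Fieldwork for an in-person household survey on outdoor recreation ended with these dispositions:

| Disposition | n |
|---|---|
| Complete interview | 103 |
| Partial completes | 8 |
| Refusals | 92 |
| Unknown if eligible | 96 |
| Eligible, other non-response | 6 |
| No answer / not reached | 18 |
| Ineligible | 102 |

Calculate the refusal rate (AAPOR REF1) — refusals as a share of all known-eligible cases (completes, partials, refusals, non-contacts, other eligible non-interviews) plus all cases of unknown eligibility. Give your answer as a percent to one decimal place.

Top: 92
Base: 103 + 8 + 92 + 18 + 6 + 96 = 323
REF1 = 92 / 323 = 0.2848

28.5%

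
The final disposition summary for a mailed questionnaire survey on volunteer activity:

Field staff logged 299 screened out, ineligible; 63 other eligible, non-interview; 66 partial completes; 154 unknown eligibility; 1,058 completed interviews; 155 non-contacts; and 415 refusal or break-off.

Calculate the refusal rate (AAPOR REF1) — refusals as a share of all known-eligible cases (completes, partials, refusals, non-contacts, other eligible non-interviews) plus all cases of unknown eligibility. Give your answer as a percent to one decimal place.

21.7%

Numerator: 415
Base: 1058 + 66 + 415 + 155 + 63 + 154 = 1911
REF1 = 415 / 1911 = 0.2172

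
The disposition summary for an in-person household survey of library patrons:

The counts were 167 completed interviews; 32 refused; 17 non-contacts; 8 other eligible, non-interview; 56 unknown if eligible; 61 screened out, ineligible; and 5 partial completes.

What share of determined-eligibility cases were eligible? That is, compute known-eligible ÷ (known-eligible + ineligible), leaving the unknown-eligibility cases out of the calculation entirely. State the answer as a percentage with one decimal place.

Eligible (known) → 167 + 5 + 32 + 17 + 8 = 229
e = 229 / (229 + 61) = 229 / 290 = 0.7897

79.0%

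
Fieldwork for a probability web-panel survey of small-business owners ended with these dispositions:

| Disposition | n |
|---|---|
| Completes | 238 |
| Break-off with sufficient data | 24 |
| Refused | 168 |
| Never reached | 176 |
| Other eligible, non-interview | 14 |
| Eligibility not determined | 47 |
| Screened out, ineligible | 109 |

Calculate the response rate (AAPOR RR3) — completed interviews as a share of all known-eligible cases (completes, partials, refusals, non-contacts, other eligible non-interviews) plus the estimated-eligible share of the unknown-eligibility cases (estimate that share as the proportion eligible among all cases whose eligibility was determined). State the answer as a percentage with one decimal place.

36.1%

Numerator → 238
Determined eligible → 238 + 24 + 168 + 176 + 14 = 620
e = 620 / (620 + 109) = 620 / 729 = 0.8505
Eligible share of unknowns → 0.8505 × 47 = 39.97
Denominator → 620 + 39.97 = 659.97
RR3 = 238 / 659.97 = 0.3606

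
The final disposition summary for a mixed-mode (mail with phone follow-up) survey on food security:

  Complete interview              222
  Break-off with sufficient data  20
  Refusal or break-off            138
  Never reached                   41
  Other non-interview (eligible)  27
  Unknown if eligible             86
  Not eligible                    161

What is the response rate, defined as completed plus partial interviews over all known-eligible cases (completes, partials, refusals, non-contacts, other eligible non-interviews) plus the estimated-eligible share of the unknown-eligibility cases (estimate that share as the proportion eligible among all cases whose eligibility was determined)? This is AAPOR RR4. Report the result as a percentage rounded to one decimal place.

Num → 222 + 20 = 242
Known eligible → 222 + 20 + 138 + 41 + 27 = 448
e = 448 / (448 + 161) = 448 / 609 = 0.7356
e × U → 0.7356 × 86 = 63.26
Base → 448 + 63.26 = 511.26
RR4 = 242 / 511.26 = 0.4733

47.3%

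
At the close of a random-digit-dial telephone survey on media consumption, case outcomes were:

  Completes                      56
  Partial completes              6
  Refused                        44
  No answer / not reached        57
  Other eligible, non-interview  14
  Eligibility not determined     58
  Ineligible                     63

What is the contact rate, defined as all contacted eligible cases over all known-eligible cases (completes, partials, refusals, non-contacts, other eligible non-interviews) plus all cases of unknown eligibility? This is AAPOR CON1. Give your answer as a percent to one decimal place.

51.1%

Top: 56 + 6 + 44 + 14 = 120
Denominator: 56 + 6 + 44 + 57 + 14 + 58 = 235
CON1 = 120 / 235 = 0.5106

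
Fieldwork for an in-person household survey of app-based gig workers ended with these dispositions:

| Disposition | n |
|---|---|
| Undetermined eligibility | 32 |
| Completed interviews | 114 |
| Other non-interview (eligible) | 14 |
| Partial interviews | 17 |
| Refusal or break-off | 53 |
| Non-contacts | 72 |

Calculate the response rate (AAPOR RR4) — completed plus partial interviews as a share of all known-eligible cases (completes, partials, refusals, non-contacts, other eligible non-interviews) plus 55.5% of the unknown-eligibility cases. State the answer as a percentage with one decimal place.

Num: 114 + 17 = 131
Determined eligible: 114 + 17 + 53 + 72 + 14 = 270
Estimated eligible among unknowns: 0.5550 × 32 = 17.76
Base: 270 + 17.76 = 287.76
RR4 = 131 / 287.76 = 0.4552

45.5%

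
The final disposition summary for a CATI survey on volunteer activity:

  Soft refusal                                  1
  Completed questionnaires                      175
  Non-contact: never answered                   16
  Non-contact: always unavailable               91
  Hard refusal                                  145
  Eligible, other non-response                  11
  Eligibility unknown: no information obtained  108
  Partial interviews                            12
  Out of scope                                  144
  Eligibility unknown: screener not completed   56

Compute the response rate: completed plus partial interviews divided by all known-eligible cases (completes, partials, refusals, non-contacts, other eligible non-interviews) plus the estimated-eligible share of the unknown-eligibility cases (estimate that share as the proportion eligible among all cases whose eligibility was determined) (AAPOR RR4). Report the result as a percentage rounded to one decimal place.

32.5%

Refused = 145 + 1 = 146
No contact after all attempts = 16 + 91 = 107
Eligibility not determined = 56 + 108 = 164
Num = 175 + 12 = 187
Determined eligible = 175 + 12 + 146 + 107 + 11 = 451
e = 451 / (451 + 144) = 451 / 595 = 0.7580
Estimated eligible among unknowns = 0.7580 × 164 = 124.31
Denominator = 451 + 124.31 = 575.31
RR4 = 187 / 575.31 = 0.3250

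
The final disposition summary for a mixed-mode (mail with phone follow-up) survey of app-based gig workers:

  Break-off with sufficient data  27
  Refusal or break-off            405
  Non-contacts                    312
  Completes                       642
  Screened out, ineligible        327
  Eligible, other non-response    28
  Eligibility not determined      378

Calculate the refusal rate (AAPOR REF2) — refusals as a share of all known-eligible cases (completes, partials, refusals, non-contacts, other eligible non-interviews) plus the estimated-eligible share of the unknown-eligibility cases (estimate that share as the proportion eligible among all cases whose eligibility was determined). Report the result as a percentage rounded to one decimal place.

23.5%

Numerator → 405
Determined eligible → 642 + 27 + 405 + 312 + 28 = 1414
e = 1414 / (1414 + 327) = 1414 / 1741 = 0.8122
Estimated eligible among unknowns → 0.8122 × 378 = 307.01
Denominator → 1414 + 307.01 = 1721.01
REF2 = 405 / 1721.01 = 0.2353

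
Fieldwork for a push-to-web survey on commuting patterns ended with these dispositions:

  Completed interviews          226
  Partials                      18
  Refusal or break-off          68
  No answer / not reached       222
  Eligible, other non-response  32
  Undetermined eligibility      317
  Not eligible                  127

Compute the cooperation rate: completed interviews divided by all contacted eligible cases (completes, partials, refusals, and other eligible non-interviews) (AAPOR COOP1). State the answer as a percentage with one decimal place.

Numerator: 226
Denom: 226 + 18 + 68 + 32 = 344
COOP1 = 226 / 344 = 0.6570

65.7%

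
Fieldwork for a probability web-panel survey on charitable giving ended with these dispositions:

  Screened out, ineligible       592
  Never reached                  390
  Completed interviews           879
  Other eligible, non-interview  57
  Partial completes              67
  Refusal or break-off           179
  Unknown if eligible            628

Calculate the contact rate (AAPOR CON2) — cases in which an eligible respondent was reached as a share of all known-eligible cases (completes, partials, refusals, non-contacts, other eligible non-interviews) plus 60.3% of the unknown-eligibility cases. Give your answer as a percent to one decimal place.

Num = 879 + 67 + 179 + 57 = 1182
Determined eligible = 879 + 67 + 179 + 390 + 57 = 1572
Estimated eligible among unknowns = 0.6030 × 628 = 378.68
Denominator = 1572 + 378.68 = 1950.68
CON2 = 1182 / 1950.68 = 0.6059

60.6%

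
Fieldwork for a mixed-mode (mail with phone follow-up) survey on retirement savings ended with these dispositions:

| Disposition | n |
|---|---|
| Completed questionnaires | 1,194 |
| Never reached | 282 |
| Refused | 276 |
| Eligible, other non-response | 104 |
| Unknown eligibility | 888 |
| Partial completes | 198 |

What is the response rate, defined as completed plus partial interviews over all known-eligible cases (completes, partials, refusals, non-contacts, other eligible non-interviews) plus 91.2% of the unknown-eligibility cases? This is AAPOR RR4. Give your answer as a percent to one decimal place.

Top → 1194 + 198 = 1392
Known eligible → 1194 + 198 + 276 + 282 + 104 = 2054
Estimated eligible among unknowns → 0.9120 × 888 = 809.86
Denom → 2054 + 809.86 = 2863.86
RR4 = 1392 / 2863.86 = 0.4861

48.6%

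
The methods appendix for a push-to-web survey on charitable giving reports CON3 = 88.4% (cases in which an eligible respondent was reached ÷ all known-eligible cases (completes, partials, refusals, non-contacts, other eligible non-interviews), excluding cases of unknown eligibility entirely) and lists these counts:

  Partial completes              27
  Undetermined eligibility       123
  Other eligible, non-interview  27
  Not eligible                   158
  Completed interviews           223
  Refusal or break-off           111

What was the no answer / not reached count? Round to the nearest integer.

Numerator = 223 + 27 + 111 + 27 = 388
CON3 = 388 / D = 0.884
D = 388 / 0.884 = 438.9
Remaining denominator categories sum to 388
no answer / not reached = 438.9 − 388 ≈ 51

51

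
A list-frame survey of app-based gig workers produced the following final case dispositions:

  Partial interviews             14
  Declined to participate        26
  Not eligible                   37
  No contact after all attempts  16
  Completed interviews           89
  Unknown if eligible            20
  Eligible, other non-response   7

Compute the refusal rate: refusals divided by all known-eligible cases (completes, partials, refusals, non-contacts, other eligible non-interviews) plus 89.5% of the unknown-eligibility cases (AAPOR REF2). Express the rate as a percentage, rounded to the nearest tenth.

Numerator: 26
Determined eligible: 89 + 14 + 26 + 16 + 7 = 152
Estimated eligible among unknowns: 0.8950 × 20 = 17.90
Denominator: 152 + 17.90 = 169.90
REF2 = 26 / 169.90 = 0.1530

15.3%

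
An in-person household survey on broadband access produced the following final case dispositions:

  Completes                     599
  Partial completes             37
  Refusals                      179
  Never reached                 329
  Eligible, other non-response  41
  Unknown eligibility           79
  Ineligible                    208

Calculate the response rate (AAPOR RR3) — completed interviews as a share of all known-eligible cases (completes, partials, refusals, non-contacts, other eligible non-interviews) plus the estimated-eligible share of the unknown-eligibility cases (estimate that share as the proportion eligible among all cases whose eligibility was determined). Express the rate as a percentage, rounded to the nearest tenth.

47.8%

Numerator → 599
Determined eligible → 599 + 37 + 179 + 329 + 41 = 1185
e = 1185 / (1185 + 208) = 1185 / 1393 = 0.8507
Eligible share of unknowns → 0.8507 × 79 = 67.21
Denom → 1185 + 67.21 = 1252.21
RR3 = 599 / 1252.21 = 0.4784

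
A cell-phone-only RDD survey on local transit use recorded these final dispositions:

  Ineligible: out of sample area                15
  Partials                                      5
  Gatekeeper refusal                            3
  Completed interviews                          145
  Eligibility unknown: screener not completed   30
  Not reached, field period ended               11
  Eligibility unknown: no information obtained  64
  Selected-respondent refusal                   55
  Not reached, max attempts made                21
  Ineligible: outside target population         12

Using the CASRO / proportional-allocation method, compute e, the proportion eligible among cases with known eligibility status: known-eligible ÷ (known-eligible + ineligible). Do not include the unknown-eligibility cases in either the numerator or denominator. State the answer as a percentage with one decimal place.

89.9%

Refusal or break-off = 3 + 55 = 58
Never reached = 11 + 21 = 32
Unknown if eligible = 30 + 64 = 94
Not eligible = 12 + 15 = 27
Determined eligible: 145 + 5 + 58 + 32 = 240
e = 240 / (240 + 27) = 240 / 267 = 0.8989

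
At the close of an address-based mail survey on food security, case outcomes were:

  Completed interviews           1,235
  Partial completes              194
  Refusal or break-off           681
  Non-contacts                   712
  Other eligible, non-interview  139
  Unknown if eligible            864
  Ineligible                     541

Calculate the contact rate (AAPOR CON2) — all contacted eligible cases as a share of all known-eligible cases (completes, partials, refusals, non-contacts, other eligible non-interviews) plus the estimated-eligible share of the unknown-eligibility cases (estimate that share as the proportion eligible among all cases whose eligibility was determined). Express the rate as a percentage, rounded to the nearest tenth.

60.9%

Num: 1235 + 194 + 681 + 139 = 2249
Eligible (known): 1235 + 194 + 681 + 712 + 139 = 2961
e = 2961 / (2961 + 541) = 2961 / 3502 = 0.8455
Estimated eligible among unknowns: 0.8455 × 864 = 730.51
Denominator: 2961 + 730.51 = 3691.51
CON2 = 2249 / 3691.51 = 0.6092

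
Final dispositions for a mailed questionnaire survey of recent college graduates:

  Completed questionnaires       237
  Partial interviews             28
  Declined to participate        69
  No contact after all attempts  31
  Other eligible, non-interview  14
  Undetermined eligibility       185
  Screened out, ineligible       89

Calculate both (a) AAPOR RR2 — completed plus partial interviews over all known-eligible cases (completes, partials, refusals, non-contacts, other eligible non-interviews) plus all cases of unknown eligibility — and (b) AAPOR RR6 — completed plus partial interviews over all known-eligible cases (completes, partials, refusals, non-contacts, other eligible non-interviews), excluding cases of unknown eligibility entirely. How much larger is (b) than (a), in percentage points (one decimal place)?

22.9

Top → 237 + 28 = 265
Denominator → 237 + 28 + 69 + 31 + 14 + 185 = 564
RR2 = 265 / 564 = 0.4699
Denominator → 237 + 28 + 69 + 31 + 14 = 379
RR6 = 265 / 379 = 0.6992
Difference = 69.92 − 46.99 = 22.93 percentage points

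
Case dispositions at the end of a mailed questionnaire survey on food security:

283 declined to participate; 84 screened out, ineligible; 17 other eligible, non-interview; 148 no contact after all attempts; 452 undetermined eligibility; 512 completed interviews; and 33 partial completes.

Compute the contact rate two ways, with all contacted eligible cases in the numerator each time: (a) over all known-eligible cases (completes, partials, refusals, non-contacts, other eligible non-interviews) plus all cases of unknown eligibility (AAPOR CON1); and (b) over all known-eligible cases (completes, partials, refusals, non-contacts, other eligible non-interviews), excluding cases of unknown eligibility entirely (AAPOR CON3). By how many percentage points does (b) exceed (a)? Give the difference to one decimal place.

26.6

Numerator → 512 + 33 + 283 + 17 = 845
Denominator → 512 + 33 + 283 + 148 + 17 + 452 = 1445
CON1 = 845 / 1445 = 0.5848
Denominator → 512 + 33 + 283 + 148 + 17 = 993
CON3 = 845 / 993 = 0.8510
Difference = 85.10 − 58.48 = 26.62 percentage points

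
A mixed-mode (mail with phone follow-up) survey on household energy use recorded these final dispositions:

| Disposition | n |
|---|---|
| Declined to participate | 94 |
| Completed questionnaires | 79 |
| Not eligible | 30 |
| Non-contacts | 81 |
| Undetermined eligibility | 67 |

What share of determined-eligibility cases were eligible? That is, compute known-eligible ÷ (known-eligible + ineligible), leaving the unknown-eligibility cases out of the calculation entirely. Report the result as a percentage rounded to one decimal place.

Determined eligible → 79 + 94 + 81 = 254
e = 254 / (254 + 30) = 254 / 284 = 0.8944

89.4%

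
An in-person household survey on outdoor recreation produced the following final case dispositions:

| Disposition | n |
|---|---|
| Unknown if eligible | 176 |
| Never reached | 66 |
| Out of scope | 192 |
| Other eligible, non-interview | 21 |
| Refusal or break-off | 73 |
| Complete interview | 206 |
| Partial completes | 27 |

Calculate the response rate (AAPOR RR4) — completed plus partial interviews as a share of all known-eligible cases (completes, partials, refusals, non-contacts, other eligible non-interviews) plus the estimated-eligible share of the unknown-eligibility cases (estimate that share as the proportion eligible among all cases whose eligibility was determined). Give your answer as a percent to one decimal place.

45.6%

Top → 206 + 27 = 233
Determined eligible → 206 + 27 + 73 + 66 + 21 = 393
e = 393 / (393 + 192) = 393 / 585 = 0.6718
Estimated eligible among unknowns → 0.6718 × 176 = 118.24
Denom → 393 + 118.24 = 511.24
RR4 = 233 / 511.24 = 0.4558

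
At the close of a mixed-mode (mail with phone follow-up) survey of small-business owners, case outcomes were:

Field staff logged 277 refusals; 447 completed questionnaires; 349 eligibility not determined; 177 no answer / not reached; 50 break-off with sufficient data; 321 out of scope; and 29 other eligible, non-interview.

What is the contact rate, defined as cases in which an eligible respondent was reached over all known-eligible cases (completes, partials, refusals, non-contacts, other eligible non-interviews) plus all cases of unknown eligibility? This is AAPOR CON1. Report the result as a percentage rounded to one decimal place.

60.4%

Numerator: 447 + 50 + 277 + 29 = 803
Denom: 447 + 50 + 277 + 177 + 29 + 349 = 1329
CON1 = 803 / 1329 = 0.6042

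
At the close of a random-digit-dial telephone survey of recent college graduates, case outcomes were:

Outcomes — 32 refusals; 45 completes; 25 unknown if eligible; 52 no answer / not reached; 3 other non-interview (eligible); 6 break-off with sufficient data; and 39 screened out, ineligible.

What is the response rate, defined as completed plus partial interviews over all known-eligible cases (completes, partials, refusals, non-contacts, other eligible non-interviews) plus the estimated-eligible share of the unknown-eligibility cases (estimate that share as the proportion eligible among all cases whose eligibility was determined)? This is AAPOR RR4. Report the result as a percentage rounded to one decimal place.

Numerator = 45 + 6 = 51
Determined eligible = 45 + 6 + 32 + 52 + 3 = 138
e = 138 / (138 + 39) = 138 / 177 = 0.7797
Eligible share of unknowns = 0.7797 × 25 = 19.49
Base = 138 + 19.49 = 157.49
RR4 = 51 / 157.49 = 0.3238

32.4%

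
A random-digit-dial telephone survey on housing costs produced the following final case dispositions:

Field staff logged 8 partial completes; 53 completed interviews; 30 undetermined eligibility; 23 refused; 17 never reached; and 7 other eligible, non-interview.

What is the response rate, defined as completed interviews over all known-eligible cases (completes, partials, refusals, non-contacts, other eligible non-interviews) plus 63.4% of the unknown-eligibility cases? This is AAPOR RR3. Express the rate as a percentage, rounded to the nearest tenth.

41.7%

Top: 53
Known eligible: 53 + 8 + 23 + 17 + 7 = 108
Estimated eligible among unknowns: 0.6340 × 30 = 19.02
Denom: 108 + 19.02 = 127.02
RR3 = 53 / 127.02 = 0.4173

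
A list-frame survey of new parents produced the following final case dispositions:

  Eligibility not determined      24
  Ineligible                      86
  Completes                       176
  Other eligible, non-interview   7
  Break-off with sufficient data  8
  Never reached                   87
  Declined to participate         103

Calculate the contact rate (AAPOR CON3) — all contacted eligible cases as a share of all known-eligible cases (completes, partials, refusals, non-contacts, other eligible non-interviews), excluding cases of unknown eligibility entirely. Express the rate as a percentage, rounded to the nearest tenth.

Top = 176 + 8 + 103 + 7 = 294
Denom = 176 + 8 + 103 + 87 + 7 = 381
CON3 = 294 / 381 = 0.7717

77.2%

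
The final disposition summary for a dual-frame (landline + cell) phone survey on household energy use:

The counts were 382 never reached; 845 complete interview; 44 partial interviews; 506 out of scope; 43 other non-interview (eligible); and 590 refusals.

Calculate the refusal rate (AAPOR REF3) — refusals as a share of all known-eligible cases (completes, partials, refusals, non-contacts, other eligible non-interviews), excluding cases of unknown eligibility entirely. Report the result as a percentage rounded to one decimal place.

31.0%

Numerator = 590
Denominator = 845 + 44 + 590 + 382 + 43 = 1904
REF3 = 590 / 1904 = 0.3099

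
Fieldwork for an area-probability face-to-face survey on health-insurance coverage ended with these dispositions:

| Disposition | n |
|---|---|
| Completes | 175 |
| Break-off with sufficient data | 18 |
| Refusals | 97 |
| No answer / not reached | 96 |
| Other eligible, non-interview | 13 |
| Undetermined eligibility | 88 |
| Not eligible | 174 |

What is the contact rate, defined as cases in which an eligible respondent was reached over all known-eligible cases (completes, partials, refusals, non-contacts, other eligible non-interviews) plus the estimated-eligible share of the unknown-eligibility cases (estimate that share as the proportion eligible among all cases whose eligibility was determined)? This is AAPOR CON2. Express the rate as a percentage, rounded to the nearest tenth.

Numerator = 175 + 18 + 97 + 13 = 303
Determined eligible = 175 + 18 + 97 + 96 + 13 = 399
e = 399 / (399 + 174) = 399 / 573 = 0.6963
Estimated eligible among unknowns = 0.6963 × 88 = 61.27
Denominator = 399 + 61.27 = 460.27
CON2 = 303 / 460.27 = 0.6583

65.8%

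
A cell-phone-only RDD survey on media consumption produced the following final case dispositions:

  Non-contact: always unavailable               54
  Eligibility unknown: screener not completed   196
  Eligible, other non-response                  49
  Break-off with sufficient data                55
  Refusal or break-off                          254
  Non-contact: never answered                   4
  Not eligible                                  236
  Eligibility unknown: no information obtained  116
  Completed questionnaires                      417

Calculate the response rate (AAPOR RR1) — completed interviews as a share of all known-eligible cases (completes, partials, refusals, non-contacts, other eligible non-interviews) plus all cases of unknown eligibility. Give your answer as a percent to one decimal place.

36.4%

No contact after all attempts = 4 + 54 = 58
Undetermined eligibility = 196 + 116 = 312
Numerator → 417
Denom → 417 + 55 + 254 + 58 + 49 + 312 = 1145
RR1 = 417 / 1145 = 0.3642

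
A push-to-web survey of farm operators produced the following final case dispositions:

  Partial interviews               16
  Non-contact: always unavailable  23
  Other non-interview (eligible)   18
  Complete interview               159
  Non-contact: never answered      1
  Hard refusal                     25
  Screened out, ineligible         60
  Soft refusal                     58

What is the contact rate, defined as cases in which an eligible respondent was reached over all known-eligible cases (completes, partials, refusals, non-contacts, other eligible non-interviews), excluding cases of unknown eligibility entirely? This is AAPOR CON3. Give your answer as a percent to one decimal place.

Declined to participate = 25 + 58 = 83
No contact after all attempts = 1 + 23 = 24
Num = 159 + 16 + 83 + 18 = 276
Denom = 159 + 16 + 83 + 24 + 18 = 300
CON3 = 276 / 300 = 0.9200

92.0%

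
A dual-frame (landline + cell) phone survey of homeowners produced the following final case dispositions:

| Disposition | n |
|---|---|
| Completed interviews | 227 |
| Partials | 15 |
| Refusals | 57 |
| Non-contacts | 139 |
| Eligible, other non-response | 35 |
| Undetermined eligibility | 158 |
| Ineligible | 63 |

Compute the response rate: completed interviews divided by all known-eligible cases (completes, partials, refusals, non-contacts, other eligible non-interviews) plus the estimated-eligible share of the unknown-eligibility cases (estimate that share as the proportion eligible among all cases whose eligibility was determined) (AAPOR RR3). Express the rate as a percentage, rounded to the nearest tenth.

Numerator = 227
Determined eligible = 227 + 15 + 57 + 139 + 35 = 473
e = 473 / (473 + 63) = 473 / 536 = 0.8825
e × U = 0.8825 × 158 = 139.44
Base = 473 + 139.44 = 612.44
RR3 = 227 / 612.44 = 0.3706

37.1%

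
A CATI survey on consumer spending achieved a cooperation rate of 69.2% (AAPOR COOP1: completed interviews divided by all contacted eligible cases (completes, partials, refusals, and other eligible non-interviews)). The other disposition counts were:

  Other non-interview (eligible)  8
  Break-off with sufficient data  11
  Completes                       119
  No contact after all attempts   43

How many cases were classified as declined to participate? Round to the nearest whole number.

34

COOP1 = 119 / D = 0.692
D = 119 / 0.692 = 172.0
Rest of base = 138
declined to participate = 172.0 − 138 ≈ 34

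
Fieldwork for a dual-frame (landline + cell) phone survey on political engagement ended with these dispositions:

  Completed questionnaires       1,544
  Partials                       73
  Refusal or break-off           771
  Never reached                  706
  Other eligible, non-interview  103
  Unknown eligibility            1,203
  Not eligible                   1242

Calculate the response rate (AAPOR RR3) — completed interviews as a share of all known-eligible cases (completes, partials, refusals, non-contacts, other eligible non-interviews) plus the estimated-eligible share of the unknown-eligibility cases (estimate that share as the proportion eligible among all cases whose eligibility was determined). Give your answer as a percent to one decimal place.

Numerator = 1544
Eligible (known) = 1544 + 73 + 771 + 706 + 103 = 3197
e = 3197 / (3197 + 1242) = 3197 / 4439 = 0.7202
e × U = 0.7202 × 1203 = 866.40
Base = 3197 + 866.40 = 4063.40
RR3 = 1544 / 4063.40 = 0.3800

38.0%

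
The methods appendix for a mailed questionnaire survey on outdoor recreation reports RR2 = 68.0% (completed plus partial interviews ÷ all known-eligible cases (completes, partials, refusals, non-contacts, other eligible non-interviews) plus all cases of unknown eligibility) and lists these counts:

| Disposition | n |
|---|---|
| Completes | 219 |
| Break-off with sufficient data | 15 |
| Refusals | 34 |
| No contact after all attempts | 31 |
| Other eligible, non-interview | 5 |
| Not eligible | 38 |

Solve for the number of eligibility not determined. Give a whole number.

40

Num = 219 + 15 = 234
RR2 = 234 / D = 0.680
D = 234 / 0.680 = 344.1
Other denominator terms total 304
eligibility not determined = 344.1 − 304 ≈ 40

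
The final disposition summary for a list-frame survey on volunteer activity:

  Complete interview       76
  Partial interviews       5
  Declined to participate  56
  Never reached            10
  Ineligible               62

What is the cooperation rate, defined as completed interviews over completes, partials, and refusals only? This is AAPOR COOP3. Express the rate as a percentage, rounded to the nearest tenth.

55.5%

Top = 76
Base = 76 + 5 + 56 = 137
COOP3 = 76 / 137 = 0.5547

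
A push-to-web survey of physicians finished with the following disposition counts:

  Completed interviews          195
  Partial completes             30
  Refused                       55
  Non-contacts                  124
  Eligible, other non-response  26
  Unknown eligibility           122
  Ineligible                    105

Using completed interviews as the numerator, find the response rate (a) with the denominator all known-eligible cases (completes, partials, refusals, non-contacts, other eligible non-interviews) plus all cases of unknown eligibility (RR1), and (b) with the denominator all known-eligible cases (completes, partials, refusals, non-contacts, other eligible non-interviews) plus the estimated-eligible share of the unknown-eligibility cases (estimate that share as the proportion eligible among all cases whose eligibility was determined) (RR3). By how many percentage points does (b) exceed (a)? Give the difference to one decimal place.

Top → 195
Denominator → 195 + 30 + 55 + 124 + 26 + 122 = 552
RR1 = 195 / 552 = 0.3533
Determined eligible → 195 + 30 + 55 + 124 + 26 = 430
e = 430 / (430 + 105) = 430 / 535 = 0.8037
e × U → 0.8037 × 122 = 98.05
Denominator → 430 + 98.05 = 528.05
RR3 = 195 / 528.05 = 0.3693
Difference = 36.93 − 35.33 = 1.60 percentage points

1.6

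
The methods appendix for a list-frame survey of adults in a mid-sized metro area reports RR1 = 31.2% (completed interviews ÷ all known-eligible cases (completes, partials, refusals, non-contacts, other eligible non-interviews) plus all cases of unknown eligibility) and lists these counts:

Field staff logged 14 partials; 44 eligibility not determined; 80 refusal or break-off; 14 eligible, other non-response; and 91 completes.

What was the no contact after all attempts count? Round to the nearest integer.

RR1 = 91 / D = 0.312
D = 91 / 0.312 = 291.7
Remaining denominator categories sum to 243
no contact after all attempts = 291.7 − 243 ≈ 49

49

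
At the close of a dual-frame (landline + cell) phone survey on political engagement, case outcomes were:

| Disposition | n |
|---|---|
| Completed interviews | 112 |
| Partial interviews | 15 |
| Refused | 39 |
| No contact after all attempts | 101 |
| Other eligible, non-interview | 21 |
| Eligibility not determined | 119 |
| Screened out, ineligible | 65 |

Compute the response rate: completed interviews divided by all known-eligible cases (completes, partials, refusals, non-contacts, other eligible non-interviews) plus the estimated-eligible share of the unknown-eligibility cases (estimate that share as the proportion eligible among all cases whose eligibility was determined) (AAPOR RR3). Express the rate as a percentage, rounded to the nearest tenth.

Num → 112
Determined eligible → 112 + 15 + 39 + 101 + 21 = 288
e = 288 / (288 + 65) = 288 / 353 = 0.8159
e × U → 0.8159 × 119 = 97.09
Denom → 288 + 97.09 = 385.09
RR3 = 112 / 385.09 = 0.2908

29.1%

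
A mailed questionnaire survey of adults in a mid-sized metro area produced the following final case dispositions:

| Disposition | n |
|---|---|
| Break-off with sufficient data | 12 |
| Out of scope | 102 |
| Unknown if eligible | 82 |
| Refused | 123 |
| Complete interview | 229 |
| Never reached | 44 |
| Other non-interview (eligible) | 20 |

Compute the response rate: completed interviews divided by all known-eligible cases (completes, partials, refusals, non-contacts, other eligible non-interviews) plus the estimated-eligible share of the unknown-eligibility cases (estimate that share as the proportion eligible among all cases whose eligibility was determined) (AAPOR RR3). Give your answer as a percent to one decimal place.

46.3%

Num → 229
Eligible (known) → 229 + 12 + 123 + 44 + 20 = 428
e = 428 / (428 + 102) = 428 / 530 = 0.8075
Eligible share of unknowns → 0.8075 × 82 = 66.22
Denom → 428 + 66.22 = 494.22
RR3 = 229 / 494.22 = 0.4634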